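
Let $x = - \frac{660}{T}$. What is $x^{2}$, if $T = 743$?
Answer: $\frac{435600}{552049} \approx 0.78906$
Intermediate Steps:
$x = - \frac{660}{743} \approx -0.88829$
$x^{2} = \left(- \frac{660}{743}\right)^{2} = \frac{435600}{552049}$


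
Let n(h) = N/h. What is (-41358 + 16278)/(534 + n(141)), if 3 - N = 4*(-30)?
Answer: -1178760/25139 ≈ -46.890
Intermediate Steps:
N = 123 (N = 3 - 4*(-30) = 3 - 1*(-120) = 3 + 120 = 123)
n(h) = 123/h
(-41358 + 16278)/(534 + n(141)) = (-41358 + 16278)/(534 + 123/141) = -25080/(534 + 123*(1/141)) = -25080/(534 + 41/47) = -25080/25139/47 = -25080*47/25139 = -1178760/25139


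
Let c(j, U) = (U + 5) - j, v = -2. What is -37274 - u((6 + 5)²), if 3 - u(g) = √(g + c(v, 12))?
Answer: -37277 + 2*√35 ≈ -37265.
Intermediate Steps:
c(j, U) = 5 + U - j (c(j, U) = (5 + U) - j = 5 + U - j)
u(g) = 3 - √(19 + g) (u(g) = 3 - √(g + (5 + 12 - 1*(-2))) = 3 - √(g + (5 + 12 + 2)) = 3 - √(g + 19) = 3 - √(19 + g))
-37274 - u((6 + 5)²) = -37274 - (3 - √(19 + (6 + 5)²)) = -37274 - (3 - √(19 + 11²)) = -37274 - (3 - √(19 + 121)) = -37274 - (3 - √140) = -37274 - (3 - 2*√35) = -37274 + (-3 + 2*√35) = -37277 + 2*√35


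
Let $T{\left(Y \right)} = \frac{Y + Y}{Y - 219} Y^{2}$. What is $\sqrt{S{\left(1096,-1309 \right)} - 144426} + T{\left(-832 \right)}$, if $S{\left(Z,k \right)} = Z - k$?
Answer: $\frac{1151860736}{1051} + i \sqrt{142021} \approx 1.096 \cdot 10^{6} + 376.86 i$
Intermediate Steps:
$T{\left(Y \right)} = \frac{2 Y^{3}}{-219 + Y}$ ($T{\left(Y \right)} = \frac{2 Y}{-219 + Y} Y^{2} = \frac{2 Y^{3}}{-219 + Y}$)
$\sqrt{S{\left(1096,-1309 \right)} - 144426} + T{\left(-832 \right)} = \sqrt{\left(1096 - -1309\right) - 144426} + \frac{2 \left(-832\right)^{3}}{-219 - 832} = \sqrt{\left(1096 + 1309\right) - 144426} + 2 \left(-575930368\right) \frac{1}{-1051} = \sqrt{2405 - 144426} + 2 \left(-575930368\right) \left(- \frac{1}{1051}\right) = \sqrt{-142021} + \frac{1151860736}{1051} = i \sqrt{142021} + \frac{1151860736}{1051} = \frac{1151860736}{1051} + i \sqrt{142021}$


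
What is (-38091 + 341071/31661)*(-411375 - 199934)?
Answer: 737029635226720/31661 ≈ 2.3279e+10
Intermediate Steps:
(-38091 + 341071/31661)*(-411375 - 199934) = (-38091 + 341071*(1/31661))*(-611309) = (-38091 + 341071/31661)*(-611309) = -1205658080/31661*(-611309) = 737029635226720/31661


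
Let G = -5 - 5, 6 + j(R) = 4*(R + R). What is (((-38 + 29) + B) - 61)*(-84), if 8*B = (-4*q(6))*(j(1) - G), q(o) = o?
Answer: 8904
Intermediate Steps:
j(R) = -6 + 8*R (j(R) = -6 + 4*(R + R) = -6 + 4*(2*R) = -6 + 8*R)
G = -10
B = -36 (B = ((-4*6)*((-6 + 8*1) - 1*(-10)))/8 = (-24*((-6 + 8) + 10))/8 = (-24*(2 + 10))/8 = (-24*12)/8 = (⅛)*(-288) = -36)
(((-38 + 29) + B) - 61)*(-84) = (((-38 + 29) - 36) - 61)*(-84) = ((-9 - 36) - 61)*(-84) = (-45 - 61)*(-84) = -106*(-84) = 8904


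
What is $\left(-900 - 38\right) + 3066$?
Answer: $2128$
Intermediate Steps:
$\left(-900 - 38\right) + 3066 = -938 + 3066 = 2128$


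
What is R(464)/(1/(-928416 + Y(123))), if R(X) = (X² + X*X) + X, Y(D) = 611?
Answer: -399935912080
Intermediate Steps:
R(X) = X + 2*X² (R(X) = (X² + X²) + X = 2*X² + X = X + 2*X²)
R(464)/(1/(-928416 + Y(123))) = (464*(1 + 2*464))/(1/(-928416 + 611)) = (464*(1 + 928))/(1/(-927805)) = (464*929)/(-1/927805) = 431056*(-927805) = -399935912080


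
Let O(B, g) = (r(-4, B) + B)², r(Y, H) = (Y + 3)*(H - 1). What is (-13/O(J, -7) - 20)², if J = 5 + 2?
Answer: 1089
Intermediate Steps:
J = 7
r(Y, H) = (-1 + H)*(3 + Y) (r(Y, H) = (3 + Y)*(-1 + H) = (-1 + H)*(3 + Y))
O(B, g) = 1 (O(B, g) = ((-3 - 1*(-4) + 3*B + B*(-4)) + B)² = ((-3 + 4 + 3*B - 4*B) + B)² = ((1 - B) + B)² = 1² = 1)
(-13/O(J, -7) - 20)² = (-13/1 - 20)² = (-13*1 - 20)² = (-13 - 20)² = (-33)² = 1089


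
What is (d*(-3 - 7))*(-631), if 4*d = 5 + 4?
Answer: 28395/2 ≈ 14198.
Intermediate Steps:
d = 9/4 (d = (5 + 4)/4 = (¼)*9 = 9/4 ≈ 2.2500)
(d*(-3 - 7))*(-631) = (9*(-3 - 7)/4)*(-631) = ((9/4)*(-10))*(-631) = -45/2*(-631) = 28395/2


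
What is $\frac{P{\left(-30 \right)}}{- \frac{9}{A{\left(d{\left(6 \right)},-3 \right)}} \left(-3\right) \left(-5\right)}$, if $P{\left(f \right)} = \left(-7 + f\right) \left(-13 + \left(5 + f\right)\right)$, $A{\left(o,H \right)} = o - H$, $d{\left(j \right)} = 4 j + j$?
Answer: $- \frac{15466}{45} \approx -343.69$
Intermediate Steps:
$d{\left(j \right)} = 5 j$
$P{\left(f \right)} = \left(-8 + f\right) \left(-7 + f\right)$ ($P{\left(f \right)} = \left(-7 + f\right) \left(-8 + f\right) = \left(-8 + f\right) \left(-7 + f\right)$)
$\frac{P{\left(-30 \right)}}{- \frac{9}{A{\left(d{\left(6 \right)},-3 \right)}} \left(-3\right) \left(-5\right)} = \frac{56 + \left(-30\right)^{2} - -450}{- \frac{9}{5 \cdot 6 - -3} \left(-3\right) \left(-5\right)} = \frac{56 + 900 + 450}{- \frac{9}{30 + 3} \left(-3\right) \left(-5\right)} = \frac{1406}{- \frac{9}{33} \left(-3\right) \left(-5\right)} = \frac{1406}{\left(-9\right) \frac{1}{33} \left(-3\right) \left(-5\right)} = \frac{1406}{\left(- \frac{3}{11}\right) \left(-3\right) \left(-5\right)} = \frac{1406}{\frac{9}{11} \left(-5\right)} = \frac{1406}{- \frac{45}{11}} = 1406 \left(- \frac{11}{45}\right) = - \frac{15466}{45}$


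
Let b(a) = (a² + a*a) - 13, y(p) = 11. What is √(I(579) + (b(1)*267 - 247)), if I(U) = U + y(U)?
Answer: I*√2594 ≈ 50.931*I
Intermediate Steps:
I(U) = 11 + U (I(U) = U + 11 = 11 + U)
b(a) = -13 + 2*a² (b(a) = (a² + a²) - 13 = 2*a² - 13 = -13 + 2*a²)
√(I(579) + (b(1)*267 - 247)) = √((11 + 579) + ((-13 + 2*1²)*267 - 247)) = √(590 + ((-13 + 2*1)*267 - 247)) = √(590 + ((-13 + 2)*267 - 247)) = √(590 + (-11*267 - 247)) = √(590 + (-2937 - 247)) = √(590 - 3184) = √(-2594) = I*√2594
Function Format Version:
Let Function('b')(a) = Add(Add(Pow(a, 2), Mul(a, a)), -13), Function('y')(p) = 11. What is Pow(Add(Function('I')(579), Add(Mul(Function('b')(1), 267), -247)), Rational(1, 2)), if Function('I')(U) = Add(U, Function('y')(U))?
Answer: Mul(I, Pow(2594, Rational(1, 2))) ≈ Mul(50.931, I)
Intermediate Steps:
Function('I')(U) = Add(11, U) (Function('I')(U) = Add(U, 11) = Add(11, U))
Function('b')(a) = Add(-13, Mul(2, Pow(a, 2))) (Function('b')(a) = Add(Add(Pow(a, 2), Pow(a, 2)), -13) = Add(Mul(2, Pow(a, 2)), -13) = Add(-13, Mul(2, Pow(a, 2))))
Pow(Add(Function('I')(579), Add(Mul(Function('b')(1), 267), -247)), Rational(1, 2)) = Pow(Add(Add(11, 579), Add(Mul(Add(-13, Mul(2, Pow(1, 2))), 267), -247)), Rational(1, 2)) = Pow(Add(590, Add(Mul(Add(-13, Mul(2, 1)), 267), -247)), Rational(1, 2)) = Pow(Add(590, Add(Mul(Add(-13, 2), 267), -247)), Rational(1, 2)) = Pow(Add(590, Add(Mul(-11, 267), -247)), Rational(1, 2)) = Pow(Add(590, Add(-2937, -247)), Rational(1, 2)) = Pow(Add(590, -3184), Rational(1, 2)) = Pow(-2594, Rational(1, 2)) = Mul(I, Pow(2594, Rational(1, 2)))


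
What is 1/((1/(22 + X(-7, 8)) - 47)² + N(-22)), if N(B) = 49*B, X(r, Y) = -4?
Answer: 324/364753 ≈ 0.00088827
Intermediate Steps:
1/((1/(22 + X(-7, 8)) - 47)² + N(-22)) = 1/((1/(22 - 4) - 47)² + 49*(-22)) = 1/((1/18 - 47)² - 1078) = 1/((-845/18)² - 1078) = 1/(714025/324 - 1078) = 1/(364753/324) = 324/364753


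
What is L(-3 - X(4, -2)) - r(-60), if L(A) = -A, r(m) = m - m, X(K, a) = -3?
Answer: 0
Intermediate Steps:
r(m) = 0
L(-3 - X(4, -2)) - r(-60) = -(-3 - 1*(-3)) - 1*0 = -(-3 + 3) + 0 = -1*0 + 0 = 0 + 0 = 0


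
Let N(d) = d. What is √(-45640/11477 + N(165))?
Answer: √21210242005/11477 ≈ 12.689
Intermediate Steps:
√(-45640/11477 + N(165)) = √(-45640/11477 + 165) = √(1848065/11477) = √21210242005/11477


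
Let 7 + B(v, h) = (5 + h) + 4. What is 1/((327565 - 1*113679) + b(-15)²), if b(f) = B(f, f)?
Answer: 1/214055 ≈ 4.6717e-6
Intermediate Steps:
B(v, h) = 2 + h (B(v, h) = -7 + ((5 + h) + 4) = -7 + (9 + h) = 2 + h)
b(f) = 2 + f
1/((327565 - 1*113679) + b(-15)²) = 1/((327565 - 1*113679) + (2 - 15)²) = 1/((327565 - 113679) + (-13)²) = 1/(213886 + 169) = 1/214055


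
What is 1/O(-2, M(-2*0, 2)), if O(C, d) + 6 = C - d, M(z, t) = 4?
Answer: -1/12 ≈ -0.083333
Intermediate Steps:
O(C, d) = -6 + C - d (O(C, d) = -6 + (C - d) = -6 + C - d)
1/O(-2, M(-2*0, 2)) = 1/(-6 - 2 - 1*4) = 1/(-6 - 2 - 4) = 1/(-12) = -1/12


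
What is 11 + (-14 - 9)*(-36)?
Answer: 839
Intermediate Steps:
11 + (-14 - 9)*(-36) = 11 - 23*(-36) = 11 + 828 = 839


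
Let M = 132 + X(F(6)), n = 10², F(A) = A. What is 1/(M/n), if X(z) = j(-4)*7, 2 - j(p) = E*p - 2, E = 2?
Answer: 25/54 ≈ 0.46296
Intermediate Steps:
j(p) = 4 - 2*p (j(p) = 2 - (2*p - 2) = 2 - (-2 + 2*p) = 2 + (2 - 2*p) = 4 - 2*p)
n = 100
X(z) = 84 (X(z) = (4 - 2*(-4))*7 = (4 + 8)*7 = 12*7 = 84)
M = 216 (M = 132 + 84 = 216)
1/(M/n) = 1/(216/100) = 1/(216*(1/100)) = 1/(54/25) = 25/54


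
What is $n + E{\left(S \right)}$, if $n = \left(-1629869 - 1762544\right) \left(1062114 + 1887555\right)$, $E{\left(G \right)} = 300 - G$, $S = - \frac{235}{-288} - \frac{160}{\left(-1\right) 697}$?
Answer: $- \frac{2008663872858903667}{200736} \approx -1.0007 \cdot 10^{13}$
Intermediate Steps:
$S = \frac{209875}{200736}$ ($S = \left(-235\right) \left(- \frac{1}{288}\right) - \frac{160}{-697} = \frac{235}{288} - - \frac{160}{697} = \frac{235}{288} + \frac{160}{697} = \frac{209875}{200736} \approx 1.0455$)
$n = -10006495461297$ ($n = \left(-3392413\right) 2949669 = -10006495461297$)
$n + E{\left(S \right)} = -10006495461297 + \left(300 - \frac{209875}{200736}\right) = -10006495461297 + \frac{60010925}{200736} = - \frac{2008663872858903667}{200736}$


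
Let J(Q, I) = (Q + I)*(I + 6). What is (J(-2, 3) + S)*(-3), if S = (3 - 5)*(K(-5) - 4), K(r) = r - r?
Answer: -51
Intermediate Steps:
K(r) = 0
J(Q, I) = (6 + I)*(I + Q) (J(Q, I) = (I + Q)*(6 + I) = (6 + I)*(I + Q))
S = 8 (S = (3 - 5)*(0 - 4) = -2*(-4) = 8)
(J(-2, 3) + S)*(-3) = ((3² + 6*3 + 6*(-2) + 3*(-2)) + 8)*(-3) = ((9 + 18 - 12 - 6) + 8)*(-3) = (9 + 8)*(-3) = 17*(-3) = -51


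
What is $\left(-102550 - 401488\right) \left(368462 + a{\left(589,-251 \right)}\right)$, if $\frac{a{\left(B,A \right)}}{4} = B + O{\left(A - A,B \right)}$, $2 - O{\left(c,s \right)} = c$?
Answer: $-186910395388$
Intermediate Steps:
$O{\left(c,s \right)} = 2 - c$
$a{\left(B,A \right)} = 8 + 4 B$ ($a{\left(B,A \right)} = 4 \left(B + \left(2 - \left(A - A\right)\right)\right) = 4 \left(B + \left(2 - 0\right)\right) = 4 \left(B + \left(2 + 0\right)\right) = 4 \left(B + 2\right) = 4 \left(2 + B\right) = 8 + 4 B$)
$\left(-102550 - 401488\right) \left(368462 + a{\left(589,-251 \right)}\right) = \left(-102550 - 401488\right) \left(368462 + \left(8 + 4 \cdot 589\right)\right) = - 504038 \left(368462 + \left(8 + 2356\right)\right) = - 504038 \left(368462 + 2364\right) = \left(-504038\right) 370826 = -186910395388$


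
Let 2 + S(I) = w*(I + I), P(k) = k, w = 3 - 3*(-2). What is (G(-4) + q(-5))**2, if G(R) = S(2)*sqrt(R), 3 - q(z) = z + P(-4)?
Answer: -4480 + 1632*I ≈ -4480.0 + 1632.0*I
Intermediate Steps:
w = 9 (w = 3 - 1*(-6) = 3 + 6 = 9)
q(z) = 7 - z (q(z) = 3 - (z - 4) = 3 - (-4 + z) = 3 + (4 - z) = 7 - z)
S(I) = -2 + 18*I (S(I) = -2 + 9*(I + I) = -2 + 9*(2*I) = -2 + 18*I)
G(R) = 34*sqrt(R) (G(R) = (-2 + 18*2)*sqrt(R) = (-2 + 36)*sqrt(R) = 34*sqrt(R))
(G(-4) + q(-5))**2 = (34*sqrt(-4) + (7 - 1*(-5)))**2 = (34*(2*I) + (7 + 5))**2 = (68*I + 12)**2 = (12 + 68*I)**2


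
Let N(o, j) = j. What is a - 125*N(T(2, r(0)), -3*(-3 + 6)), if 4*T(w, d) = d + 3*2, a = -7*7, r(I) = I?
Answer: 1076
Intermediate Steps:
a = -49
T(w, d) = 3/2 + d/4 (T(w, d) = (d + 3*2)/4 = (d + 6)/4 = (6 + d)/4 = 3/2 + d/4)
a - 125*N(T(2, r(0)), -3*(-3 + 6)) = -49 - (-375)*(-3 + 6) = -49 - (-375)*3 = -49 - 125*(-9) = -49 + 1125 = 1076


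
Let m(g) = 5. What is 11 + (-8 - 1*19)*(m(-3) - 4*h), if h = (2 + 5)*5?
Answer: 3656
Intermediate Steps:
h = 35 (h = 7*5 = 35)
11 + (-8 - 1*19)*(m(-3) - 4*h) = 11 + (-8 - 1*19)*(5 - 4*35) = 11 + (-8 - 19)*(5 - 140) = 11 - 27*(-135) = 11 + 3645 = 3656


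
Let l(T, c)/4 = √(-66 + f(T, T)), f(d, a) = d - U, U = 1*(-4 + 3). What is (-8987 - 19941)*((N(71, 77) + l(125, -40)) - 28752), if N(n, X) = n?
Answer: 829683968 - 231424*√15 ≈ 8.2879e+8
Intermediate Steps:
U = -1 (U = 1*(-1) = -1)
f(d, a) = 1 + d (f(d, a) = d - 1*(-1) = d + 1 = 1 + d)
l(T, c) = 4*√(-65 + T) (l(T, c) = 4*√(-66 + (1 + T)) = 4*√(-65 + T))
(-8987 - 19941)*((N(71, 77) + l(125, -40)) - 28752) = (-8987 - 19941)*((71 + 4*√(-65 + 125)) - 28752) = -28928*((71 + 4*√60) - 28752) = -28928*((71 + 4*(2*√15)) - 28752) = -28928*((71 + 8*√15) - 28752) = -28928*(-28681 + 8*√15) = 829683968 - 231424*√15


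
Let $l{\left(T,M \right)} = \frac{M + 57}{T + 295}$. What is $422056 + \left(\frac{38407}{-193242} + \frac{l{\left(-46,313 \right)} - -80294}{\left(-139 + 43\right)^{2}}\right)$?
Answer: $\frac{3899248724425939}{9238513536} \approx 4.2206 \cdot 10^{5}$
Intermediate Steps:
$l{\left(T,M \right)} = \frac{57 + M}{295 + T}$
$422056 + \left(\frac{38407}{-193242} + \frac{l{\left(-46,313 \right)} - -80294}{\left(-139 + 43\right)^{2}}\right) = 422056 + \left(\frac{38407}{-193242} + \frac{\frac{57 + 313}{295 - 46} - -80294}{\left(-139 + 43\right)^{2}}\right) = 422056 + \left(38407 \left(- \frac{1}{193242}\right) + \frac{\frac{1}{249} \cdot 370 + 80294}{\left(-96\right)^{2}}\right) = 422056 - \left(\frac{38407}{193242} - \frac{\frac{1}{249} \cdot 370 + 80294}{9216}\right) = 422056 - \left(\frac{38407}{193242} - \left(\frac{370}{249} + 80294\right) \frac{1}{9216}\right) = 422056 + \left(- \frac{38407}{193242} + \frac{19993576}{249} \cdot \frac{1}{9216}\right) = 422056 + \left(- \frac{38407}{193242} + \frac{2499197}{286848}\right) = 422056 + \frac{78655475923}{9238513536} = \frac{3899248724425939}{9238513536}$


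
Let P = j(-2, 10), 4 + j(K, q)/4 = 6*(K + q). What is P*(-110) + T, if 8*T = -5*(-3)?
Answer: -154865/8 ≈ -19358.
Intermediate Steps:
j(K, q) = -16 + 24*K + 24*q (j(K, q) = -16 + 4*(6*(K + q)) = -16 + 4*(6*K + 6*q) = -16 + (24*K + 24*q) = -16 + 24*K + 24*q)
T = 15/8 (T = (-5*(-3))/8 = (⅛)*15 = 15/8 ≈ 1.8750)
P = 176 (P = -16 + 24*(-2) + 24*10 = -16 - 48 + 240 = 176)
P*(-110) + T = 176*(-110) + 15/8 = -19360 + 15/8 = -154865/8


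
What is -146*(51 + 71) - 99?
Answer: -17911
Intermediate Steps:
-146*(51 + 71) - 99 = -146*122 - 99 = -17812 - 99 = -17911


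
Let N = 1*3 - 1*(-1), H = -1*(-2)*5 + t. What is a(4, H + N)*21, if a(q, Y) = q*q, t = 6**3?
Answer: 336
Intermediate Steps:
t = 216
H = 226 (H = -1*(-2)*5 + 216 = 2*5 + 216 = 10 + 216 = 226)
N = 4 (N = 3 + 1 = 4)
a(q, Y) = q**2
a(4, H + N)*21 = 4**2*21 = 16*21 = 336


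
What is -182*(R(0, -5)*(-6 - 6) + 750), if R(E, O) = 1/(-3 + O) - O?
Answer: -125853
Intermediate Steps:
-182*(R(0, -5)*(-6 - 6) + 750) = -182*(((1 - 1*(-5)² + 3*(-5))/(-3 - 5))*(-6 - 6) + 750) = -182*(((1 - 1*25 - 15)/(-8))*(-12) + 750) = -182*(-(1 - 25 - 15)/8*(-12) + 750) = -182*(-⅛*(-39)*(-12) + 750) = -182*((39/8)*(-12) + 750) = -182*(-117/2 + 750) = -182*1383/2 = -125853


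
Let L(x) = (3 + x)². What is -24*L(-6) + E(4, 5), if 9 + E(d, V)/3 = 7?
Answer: -222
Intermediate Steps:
E(d, V) = -6 (E(d, V) = -27 + 3*7 = -27 + 21 = -6)
-24*L(-6) + E(4, 5) = -24*(3 - 6)² - 6 = -24*(-3)² - 6 = -24*9 - 6 = -216 - 6 = -222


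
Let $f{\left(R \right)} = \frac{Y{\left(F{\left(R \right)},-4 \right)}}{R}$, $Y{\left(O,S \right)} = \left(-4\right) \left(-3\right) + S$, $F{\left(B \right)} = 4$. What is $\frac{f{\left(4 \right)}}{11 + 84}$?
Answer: $\frac{2}{95} \approx 0.021053$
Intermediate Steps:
$Y{\left(O,S \right)} = 12 + S$
$f{\left(R \right)} = \frac{8}{R}$ ($f{\left(R \right)} = \frac{12 - 4}{R} = \frac{8}{R}$)
$\frac{f{\left(4 \right)}}{11 + 84} = \frac{8 \cdot \frac{1}{4}}{11 + 84} = \frac{8 \cdot \frac{1}{4}}{95} = 2 \cdot \frac{1}{95} = \frac{2}{95}$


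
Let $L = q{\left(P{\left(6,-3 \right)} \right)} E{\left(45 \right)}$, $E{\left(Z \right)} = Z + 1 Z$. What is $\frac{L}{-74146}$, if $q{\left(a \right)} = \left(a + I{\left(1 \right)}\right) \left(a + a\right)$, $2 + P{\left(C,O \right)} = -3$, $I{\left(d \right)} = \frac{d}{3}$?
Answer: $- \frac{2100}{37073} \approx -0.056645$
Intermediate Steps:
$I{\left(d \right)} = \frac{d}{3}$ ($I{\left(d \right)} = d \frac{1}{3} = \frac{d}{3}$)
$P{\left(C,O \right)} = -5$ ($P{\left(C,O \right)} = -2 - 3 = -5$)
$E{\left(Z \right)} = 2 Z$ ($E{\left(Z \right)} = Z + Z = 2 Z$)
$q{\left(a \right)} = 2 a \left(\frac{1}{3} + a\right)$ ($q{\left(a \right)} = \left(a + \frac{1}{3} \cdot 1\right) \left(a + a\right) = \left(a + \frac{1}{3}\right) 2 a = \left(\frac{1}{3} + a\right) 2 a = 2 a \left(\frac{1}{3} + a\right)$)
$L = 4200$ ($L = \frac{2}{3} \left(-5\right) \left(1 + 3 \left(-5\right)\right) 2 \cdot 45 = \frac{2}{3} \left(-5\right) \left(1 - 15\right) 90 = \frac{2}{3} \left(-5\right) \left(-14\right) 90 = \frac{140}{3} \cdot 90 = 4200$)
$\frac{L}{-74146} = \frac{4200}{-74146} = 4200 \left(- \frac{1}{74146}\right) = - \frac{2100}{37073}$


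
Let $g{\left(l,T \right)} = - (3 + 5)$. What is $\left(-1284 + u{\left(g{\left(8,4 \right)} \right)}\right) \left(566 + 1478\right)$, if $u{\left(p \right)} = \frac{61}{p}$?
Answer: $- \frac{5280163}{2} \approx -2.6401 \cdot 10^{6}$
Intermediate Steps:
$g{\left(l,T \right)} = -8$ ($g{\left(l,T \right)} = \left(-1\right) 8 = -8$)
$\left(-1284 + u{\left(g{\left(8,4 \right)} \right)}\right) \left(566 + 1478\right) = \left(-1284 + \frac{61}{-8}\right) \left(566 + 1478\right) = \left(-1284 + 61 \left(- \frac{1}{8}\right)\right) 2044 = \left(-1284 - \frac{61}{8}\right) 2044 = \left(- \frac{10333}{8}\right) 2044 = - \frac{5280163}{2}$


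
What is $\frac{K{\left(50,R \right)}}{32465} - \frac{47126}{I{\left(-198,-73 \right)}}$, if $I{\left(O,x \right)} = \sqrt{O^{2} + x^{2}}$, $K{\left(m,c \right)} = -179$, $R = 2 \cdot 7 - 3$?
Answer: $- \frac{179}{32465} - \frac{47126 \sqrt{44533}}{44533} \approx -223.32$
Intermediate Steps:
$R = 11$ ($R = 14 - 3 = 11$)
$\frac{K{\left(50,R \right)}}{32465} - \frac{47126}{I{\left(-198,-73 \right)}} = - \frac{179}{32465} - \frac{47126}{\sqrt{\left(-198\right)^{2} + \left(-73\right)^{2}}} = \left(-179\right) \frac{1}{32465} - \frac{47126}{\sqrt{39204 + 5329}} = - \frac{179}{32465} - \frac{47126}{\sqrt{44533}} = - \frac{179}{32465} - 47126 \frac{\sqrt{44533}}{44533} = - \frac{179}{32465} - \frac{47126 \sqrt{44533}}{44533}$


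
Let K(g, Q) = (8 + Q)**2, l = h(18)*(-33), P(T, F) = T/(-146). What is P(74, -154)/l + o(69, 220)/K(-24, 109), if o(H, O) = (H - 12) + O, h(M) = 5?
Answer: 1280986/54961335 ≈ 0.023307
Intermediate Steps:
P(T, F) = -T/146 (P(T, F) = T*(-1/146) = -T/146)
o(H, O) = -12 + H + O (o(H, O) = (-12 + H) + O = -12 + H + O)
l = -165 (l = 5*(-33) = -165)
P(74, -154)/l + o(69, 220)/K(-24, 109) = -1/146*74/(-165) + (-12 + 69 + 220)/((8 + 109)**2) = -37/73*(-1/165) + 277/(117**2) = 37/12045 + 277/13689 = 1280986/54961335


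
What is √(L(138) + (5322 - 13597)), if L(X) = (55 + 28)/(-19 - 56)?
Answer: 2*I*√465531/15 ≈ 90.973*I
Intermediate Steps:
L(X) = -83/75 (L(X) = 83/(-75) = 83*(-1/75) = -83/75)
√(L(138) + (5322 - 13597)) = √(-83/75 + (5322 - 13597)) = √(-83/75 - 8275) = √(-620708/75) = 2*I*√465531/15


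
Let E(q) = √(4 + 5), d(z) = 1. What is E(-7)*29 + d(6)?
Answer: 88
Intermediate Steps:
E(q) = 3 (E(q) = √9 = 3)
E(-7)*29 + d(6) = 3*29 + 1 = 87 + 1 = 88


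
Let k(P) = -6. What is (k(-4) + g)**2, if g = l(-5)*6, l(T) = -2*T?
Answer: 2916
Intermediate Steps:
g = 60 (g = -2*(-5)*6 = 10*6 = 60)
(k(-4) + g)**2 = (-6 + 60)**2 = 54**2 = 2916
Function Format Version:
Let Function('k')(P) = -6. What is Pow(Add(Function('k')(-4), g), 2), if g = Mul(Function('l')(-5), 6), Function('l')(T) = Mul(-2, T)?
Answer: 2916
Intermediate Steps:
g = 60 (g = Mul(Mul(-2, -5), 6) = Mul(10, 6) = 60)
Pow(Add(Function('k')(-4), g), 2) = Pow(Add(-6, 60), 2) = Pow(54, 2) = 2916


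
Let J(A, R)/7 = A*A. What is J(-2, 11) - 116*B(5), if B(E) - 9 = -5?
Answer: -436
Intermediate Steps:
J(A, R) = 7*A**2 (J(A, R) = 7*(A*A) = 7*A**2)
B(E) = 4 (B(E) = 9 - 5 = 4)
J(-2, 11) - 116*B(5) = 7*(-2)**2 - 116*4 = 7*4 - 464 = 28 - 464 = -436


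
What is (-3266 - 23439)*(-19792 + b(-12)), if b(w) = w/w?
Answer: 528518655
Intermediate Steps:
b(w) = 1
(-3266 - 23439)*(-19792 + b(-12)) = (-3266 - 23439)*(-19792 + 1) = -26705*(-19791) = 528518655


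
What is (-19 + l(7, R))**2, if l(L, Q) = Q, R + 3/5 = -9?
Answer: 20449/25 ≈ 817.96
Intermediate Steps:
R = -48/5 (R = -3/5 - 9 = -48/5 ≈ -9.6000)
(-19 + l(7, R))**2 = (-19 - 48/5)**2 = (-143/5)**2 = 20449/25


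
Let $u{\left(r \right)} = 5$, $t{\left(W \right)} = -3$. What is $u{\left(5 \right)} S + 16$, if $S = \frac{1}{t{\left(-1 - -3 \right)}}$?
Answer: $\frac{43}{3} \approx 14.333$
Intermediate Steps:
$S = - \frac{1}{3}$ ($S = \frac{1}{-3} = - \frac{1}{3} \approx -0.33333$)
$u{\left(5 \right)} S + 16 = 5 \left(- \frac{1}{3}\right) + 16 = - \frac{5}{3} + 16 = \frac{43}{3}$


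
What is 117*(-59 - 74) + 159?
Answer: -15402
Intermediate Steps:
117*(-59 - 74) + 159 = 117*(-133) + 159 = -15561 + 159 = -15402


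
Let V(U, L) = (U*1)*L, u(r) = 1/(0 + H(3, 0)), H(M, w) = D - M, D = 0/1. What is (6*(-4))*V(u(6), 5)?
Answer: 40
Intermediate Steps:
D = 0 (D = 0*1 = 0)
H(M, w) = -M (H(M, w) = 0 - M = -M)
u(r) = -⅓ (u(r) = 1/(0 - 1*3) = 1/(0 - 3) = 1/(-3) = -⅓)
V(U, L) = L*U (V(U, L) = U*L = L*U)
(6*(-4))*V(u(6), 5) = (6*(-4))*(5*(-⅓)) = -24*(-5/3) = 40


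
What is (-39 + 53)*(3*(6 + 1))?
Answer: 294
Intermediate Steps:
(-39 + 53)*(3*(6 + 1)) = 14*(3*7) = 14*21 = 294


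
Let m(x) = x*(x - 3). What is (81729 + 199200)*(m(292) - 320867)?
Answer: -66433808991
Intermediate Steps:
m(x) = x*(-3 + x)
(81729 + 199200)*(m(292) - 320867) = (81729 + 199200)*(292*(-3 + 292) - 320867) = 280929*(292*289 - 320867) = 280929*(84388 - 320867) = 280929*(-236479) = -66433808991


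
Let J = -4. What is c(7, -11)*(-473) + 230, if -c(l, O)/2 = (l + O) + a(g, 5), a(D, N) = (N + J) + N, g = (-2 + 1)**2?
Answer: 2122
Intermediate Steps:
g = 1 (g = (-1)**2 = 1)
a(D, N) = -4 + 2*N (a(D, N) = (N - 4) + N = (-4 + N) + N = -4 + 2*N)
c(l, O) = -12 - 2*O - 2*l (c(l, O) = -2*((l + O) + (-4 + 2*5)) = -2*((O + l) + (-4 + 10)) = -2*((O + l) + 6) = -2*(6 + O + l) = -12 - 2*O - 2*l)
c(7, -11)*(-473) + 230 = (-12 - 2*(-11) - 2*7)*(-473) + 230 = (-12 + 22 - 14)*(-473) + 230 = -4*(-473) + 230 = 1892 + 230 = 2122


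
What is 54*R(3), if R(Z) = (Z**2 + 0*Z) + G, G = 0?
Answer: 486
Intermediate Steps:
R(Z) = Z**2 (R(Z) = (Z**2 + 0*Z) + 0 = (Z**2 + 0) + 0 = Z**2 + 0 = Z**2)
54*R(3) = 54*3**2 = 54*9 = 486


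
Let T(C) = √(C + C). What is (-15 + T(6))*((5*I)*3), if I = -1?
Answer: 225 - 30*√3 ≈ 173.04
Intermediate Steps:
T(C) = √2*√C (T(C) = √(2*C) = √2*√C)
(-15 + T(6))*((5*I)*3) = (-15 + √2*√6)*((5*(-1))*3) = (-15 + 2*√3)*(-5*3) = (-15 + 2*√3)*(-15) = 225 - 30*√3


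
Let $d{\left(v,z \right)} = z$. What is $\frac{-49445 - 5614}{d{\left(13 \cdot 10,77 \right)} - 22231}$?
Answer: $\frac{55059}{22154} \approx 2.4853$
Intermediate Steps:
$\frac{-49445 - 5614}{d{\left(13 \cdot 10,77 \right)} - 22231} = \frac{-49445 - 5614}{77 - 22231} = - \frac{55059}{-22154} = \left(-55059\right) \left(- \frac{1}{22154}\right) = \frac{55059}{22154}$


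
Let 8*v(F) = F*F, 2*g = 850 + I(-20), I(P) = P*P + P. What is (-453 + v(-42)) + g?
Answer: 765/2 ≈ 382.50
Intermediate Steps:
I(P) = P + P² (I(P) = P² + P = P + P²)
g = 615 (g = (850 - 20*(1 - 20))/2 = (850 - 20*(-19))/2 = (850 + 380)/2 = (½)*1230 = 615)
v(F) = F²/8 (v(F) = (F*F)/8 = F²/8)
(-453 + v(-42)) + g = (-453 + (⅛)*(-42)²) + 615 = (-453 + (⅛)*1764) + 615 = (-453 + 441/2) + 615 = -465/2 + 615 = 765/2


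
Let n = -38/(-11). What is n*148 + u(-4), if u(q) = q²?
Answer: 5800/11 ≈ 527.27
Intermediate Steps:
n = 38/11 (n = -38*(-1/11) = 38/11 ≈ 3.4545)
n*148 + u(-4) = (38/11)*148 + (-4)² = 5624/11 + 16 = 5800/11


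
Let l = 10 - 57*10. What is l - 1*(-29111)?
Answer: 28551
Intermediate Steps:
l = -560 (l = 10 - 570 = -560)
l - 1*(-29111) = -560 - 1*(-29111) = -560 + 29111 = 28551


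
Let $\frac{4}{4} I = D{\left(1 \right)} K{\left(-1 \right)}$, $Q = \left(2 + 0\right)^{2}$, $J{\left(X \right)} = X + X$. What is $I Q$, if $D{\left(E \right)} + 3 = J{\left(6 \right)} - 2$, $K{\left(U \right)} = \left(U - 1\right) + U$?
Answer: $-84$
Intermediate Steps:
$J{\left(X \right)} = 2 X$
$K{\left(U \right)} = -1 + 2 U$ ($K{\left(U \right)} = \left(-1 + U\right) + U = -1 + 2 U$)
$D{\left(E \right)} = 7$ ($D{\left(E \right)} = -3 + \left(2 \cdot 6 - 2\right) = -3 + \left(12 - 2\right) = -3 + 10 = 7$)
$Q = 4$ ($Q = 2^{2} = 4$)
$I = -21$ ($I = 7 \left(-1 + 2 \left(-1\right)\right) = 7 \left(-1 - 2\right) = 7 \left(-3\right) = -21$)
$I Q = \left(-21\right) 4 = -84$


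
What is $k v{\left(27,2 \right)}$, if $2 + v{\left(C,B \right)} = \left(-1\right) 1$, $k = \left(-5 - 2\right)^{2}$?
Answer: $-147$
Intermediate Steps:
$k = 49$ ($k = \left(-7\right)^{2} = 49$)
$v{\left(C,B \right)} = -3$ ($v{\left(C,B \right)} = -2 - 1 = -3$)
$k v{\left(27,2 \right)} = 49 \left(-3\right) = -147$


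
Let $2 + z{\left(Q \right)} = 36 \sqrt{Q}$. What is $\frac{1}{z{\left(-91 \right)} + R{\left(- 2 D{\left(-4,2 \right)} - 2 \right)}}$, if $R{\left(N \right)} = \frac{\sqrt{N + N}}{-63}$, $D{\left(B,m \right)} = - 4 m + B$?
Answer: $- \frac{63}{126 + 2 \sqrt{11} - 2268 i \sqrt{91}} \approx -1.785 \cdot 10^{-5} - 0.0029118 i$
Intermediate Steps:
$D{\left(B,m \right)} = B - 4 m$
$z{\left(Q \right)} = -2 + 36 \sqrt{Q}$
$R{\left(N \right)} = - \frac{\sqrt{2} \sqrt{N}}{63}$ ($R{\left(N \right)} = \sqrt{2 N} \left(- \frac{1}{63}\right) = \sqrt{2} \sqrt{N} \left(- \frac{1}{63}\right) = - \frac{\sqrt{2} \sqrt{N}}{63}$)
$\frac{1}{z{\left(-91 \right)} + R{\left(- 2 D{\left(-4,2 \right)} - 2 \right)}} = \frac{1}{\left(-2 + 36 \sqrt{-91}\right) - \frac{\sqrt{2} \sqrt{- 2 \left(-4 - 8\right) - 2}}{63}} = \frac{1}{\left(-2 + 36 i \sqrt{91}\right) - \frac{\sqrt{2} \sqrt{- 2 \left(-4 - 8\right) - 2}}{63}} = \frac{1}{\left(-2 + 36 i \sqrt{91}\right) - \frac{\sqrt{2} \sqrt{\left(-2\right) \left(-12\right) - 2}}{63}} = \frac{1}{\left(-2 + 36 i \sqrt{91}\right) - \frac{\sqrt{2} \sqrt{24 - 2}}{63}} = \frac{1}{\left(-2 + 36 i \sqrt{91}\right) - \frac{\sqrt{2} \sqrt{22}}{63}} = \frac{1}{\left(-2 + 36 i \sqrt{91}\right) - \frac{2 \sqrt{11}}{63}} = \frac{1}{-2 - \frac{2 \sqrt{11}}{63} + 36 i \sqrt{91}}$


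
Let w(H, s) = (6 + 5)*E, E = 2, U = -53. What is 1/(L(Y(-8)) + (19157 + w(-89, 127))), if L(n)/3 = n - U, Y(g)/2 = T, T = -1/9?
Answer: 3/58012 ≈ 5.1713e-5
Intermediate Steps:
T = -⅑ (T = -1*⅑ = -⅑ ≈ -0.11111)
w(H, s) = 22 (w(H, s) = (6 + 5)*2 = 11*2 = 22)
Y(g) = -2/9 (Y(g) = 2*(-⅑) = -2/9)
L(n) = 159 + 3*n (L(n) = 3*(n - 1*(-53)) = 3*(n + 53) = 3*(53 + n) = 159 + 3*n)
1/(L(Y(-8)) + (19157 + w(-89, 127))) = 1/((159 + 3*(-2/9)) + (19157 + 22)) = 1/((159 - ⅔) + 19179) = 1/(475/3 + 19179) = 1/(58012/3) = 3/58012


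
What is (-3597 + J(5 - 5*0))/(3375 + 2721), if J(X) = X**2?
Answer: -893/1524 ≈ -0.58596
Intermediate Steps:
(-3597 + J(5 - 5*0))/(3375 + 2721) = (-3597 + (5 - 5*0)**2)/(3375 + 2721) = (-3597 + (5 + 0)**2)/6096 = (-3597 + 5**2)*(1/6096) = (-3597 + 25)*(1/6096) = -3572*1/6096 = -893/1524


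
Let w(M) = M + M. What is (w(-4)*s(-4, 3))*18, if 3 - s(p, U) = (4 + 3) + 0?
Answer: 576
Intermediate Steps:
w(M) = 2*M
s(p, U) = -4 (s(p, U) = 3 - ((4 + 3) + 0) = 3 - (7 + 0) = 3 - 1*7 = 3 - 7 = -4)
(w(-4)*s(-4, 3))*18 = ((2*(-4))*(-4))*18 = -8*(-4)*18 = 32*18 = 576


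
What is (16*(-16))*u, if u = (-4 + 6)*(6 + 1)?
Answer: -3584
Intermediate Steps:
u = 14 (u = 2*7 = 14)
(16*(-16))*u = (16*(-16))*14 = -256*14 = -3584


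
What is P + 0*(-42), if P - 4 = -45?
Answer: -41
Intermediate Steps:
P = -41 (P = 4 - 45 = -41)
P + 0*(-42) = -41 + 0*(-42) = -41 + 0 = -41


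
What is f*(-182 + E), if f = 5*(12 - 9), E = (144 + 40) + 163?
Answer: 2475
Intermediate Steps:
E = 347 (E = 184 + 163 = 347)
f = 15 (f = 5*3 = 15)
f*(-182 + E) = 15*(-182 + 347) = 15*165 = 2475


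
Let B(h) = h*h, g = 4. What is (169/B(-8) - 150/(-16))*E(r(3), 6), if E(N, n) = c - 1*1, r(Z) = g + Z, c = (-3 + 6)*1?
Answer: 769/32 ≈ 24.031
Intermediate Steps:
B(h) = h**2
c = 3 (c = 3*1 = 3)
r(Z) = 4 + Z
E(N, n) = 2 (E(N, n) = 3 - 1*1 = 3 - 1 = 2)
(169/B(-8) - 150/(-16))*E(r(3), 6) = (169/((-8)**2) - 150/(-16))*2 = (169/64 - 150*(-1/16))*2 = (169*(1/64) + 75/8)*2 = (169/64 + 75/8)*2 = (769/64)*2 = 769/32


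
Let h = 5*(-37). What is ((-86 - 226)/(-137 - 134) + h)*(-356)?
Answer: 17736988/271 ≈ 65450.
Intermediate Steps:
h = -185
((-86 - 226)/(-137 - 134) + h)*(-356) = ((-86 - 226)/(-137 - 134) - 185)*(-356) = (-312/(-271) - 185)*(-356) = (-312*(-1/271) - 185)*(-356) = (312/271 - 185)*(-356) = -49823/271*(-356) = 17736988/271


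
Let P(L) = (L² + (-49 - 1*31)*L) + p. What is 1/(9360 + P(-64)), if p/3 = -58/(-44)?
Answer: 22/408759 ≈ 5.3821e-5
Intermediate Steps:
p = 87/22 (p = 3*(-58/(-44)) = 3*(-58*(-1/44)) = 3*(29/22) = 87/22 ≈ 3.9545)
P(L) = 87/22 + L² - 80*L (P(L) = (L² + (-49 - 1*31)*L) + 87/22 = (L² + (-49 - 31)*L) + 87/22 = (L² - 80*L) + 87/22 = 87/22 + L² - 80*L)
1/(9360 + P(-64)) = 1/(9360 + (87/22 + (-64)² - 80*(-64))) = 1/(9360 + (87/22 + 4096 + 5120)) = 1/(9360 + 202839/22) = 1/(408759/22) = 22/408759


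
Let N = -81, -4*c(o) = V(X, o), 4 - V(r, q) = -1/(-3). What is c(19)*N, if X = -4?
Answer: 297/4 ≈ 74.250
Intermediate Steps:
V(r, q) = 11/3 (V(r, q) = 4 - (-1)/(-3) = 4 - (-1)*(-1)/3 = 4 - 1*⅓ = 4 - ⅓ = 11/3)
c(o) = -11/12 (c(o) = -¼*11/3 = -11/12)
c(19)*N = -11/12*(-81) = 297/4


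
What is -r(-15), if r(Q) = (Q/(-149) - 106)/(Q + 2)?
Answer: -15779/1937 ≈ -8.1461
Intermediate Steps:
r(Q) = (-106 - Q/149)/(2 + Q) (r(Q) = (Q*(-1/149) - 106)/(2 + Q) = (-Q/149 - 106)/(2 + Q) = (-106 - Q/149)/(2 + Q))
-r(-15) = -(-15794 - 1*(-15))/(149*(2 - 15)) = -(-15794 + 15)/(149*(-13)) = -(-1)*(-15779)/(149*13) = -1*15779/1937 = -15779/1937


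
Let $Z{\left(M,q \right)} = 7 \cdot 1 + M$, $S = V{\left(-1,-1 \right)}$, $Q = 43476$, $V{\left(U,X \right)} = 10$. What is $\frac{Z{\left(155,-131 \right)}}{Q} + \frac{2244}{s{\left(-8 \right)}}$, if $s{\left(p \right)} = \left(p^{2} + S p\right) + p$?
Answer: $- \frac{338737}{3623} \approx -93.496$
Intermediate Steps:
$S = 10$
$Z{\left(M,q \right)} = 7 + M$
$s{\left(p \right)} = p^{2} + 11 p$ ($s{\left(p \right)} = \left(p^{2} + 10 p\right) + p = p^{2} + 11 p$)
$\frac{Z{\left(155,-131 \right)}}{Q} + \frac{2244}{s{\left(-8 \right)}} = \frac{7 + 155}{43476} + \frac{2244}{\left(-8\right) \left(11 - 8\right)} = 162 \cdot \frac{1}{43476} + \frac{2244}{\left(-8\right) 3} = \frac{27}{7246} + \frac{2244}{-24} = \frac{27}{7246} + 2244 \left(- \frac{1}{24}\right) = \frac{27}{7246} - \frac{187}{2} = - \frac{338737}{3623}$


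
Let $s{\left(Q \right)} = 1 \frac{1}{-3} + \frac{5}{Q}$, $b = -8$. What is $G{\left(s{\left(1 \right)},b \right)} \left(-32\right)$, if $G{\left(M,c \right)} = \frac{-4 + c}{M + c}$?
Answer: $- \frac{576}{5} \approx -115.2$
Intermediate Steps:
$s{\left(Q \right)} = - \frac{1}{3} + \frac{5}{Q}$ ($s{\left(Q \right)} = 1 \left(- \frac{1}{3}\right) + \frac{5}{Q} = - \frac{1}{3} + \frac{5}{Q}$)
$G{\left(M,c \right)} = \frac{-4 + c}{M + c}$
$G{\left(s{\left(1 \right)},b \right)} \left(-32\right) = \frac{-4 - 8}{\frac{15 - 1}{3 \cdot 1} - 8} \left(-32\right) = \frac{1}{\frac{1}{3} \cdot 1 \left(15 - 1\right) - 8} \left(-12\right) \left(-32\right) = \frac{1}{\frac{1}{3} \cdot 1 \cdot 14 - 8} \left(-12\right) \left(-32\right) = \frac{1}{\frac{14}{3} - 8} \left(-12\right) \left(-32\right) = \frac{1}{- \frac{10}{3}} \left(-12\right) \left(-32\right) = \left(- \frac{3}{10}\right) \left(-12\right) \left(-32\right) = \frac{18}{5} \left(-32\right) = - \frac{576}{5}$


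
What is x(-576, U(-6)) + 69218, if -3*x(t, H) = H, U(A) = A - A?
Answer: 69218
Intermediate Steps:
U(A) = 0
x(t, H) = -H/3
x(-576, U(-6)) + 69218 = -⅓*0 + 69218 = 0 + 69218 = 69218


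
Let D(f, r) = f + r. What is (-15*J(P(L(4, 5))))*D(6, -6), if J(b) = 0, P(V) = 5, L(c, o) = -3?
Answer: 0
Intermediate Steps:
(-15*J(P(L(4, 5))))*D(6, -6) = (-15*0)*(6 - 6) = 0*0 = 0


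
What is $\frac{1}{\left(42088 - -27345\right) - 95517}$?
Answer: $- \frac{1}{26084} \approx -3.8338 \cdot 10^{-5}$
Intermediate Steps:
$\frac{1}{\left(42088 - -27345\right) - 95517} = \frac{1}{\left(42088 + 27345\right) - 95517} = \frac{1}{69433 - 95517} = \frac{1}{-26084} = - \frac{1}{26084}$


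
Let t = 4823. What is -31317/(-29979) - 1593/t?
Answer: 34428448/48196239 ≈ 0.71434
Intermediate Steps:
-31317/(-29979) - 1593/t = -31317/(-29979) - 1593/4823 = -31317*(-1/29979) - 1593*1/4823 = 10439/9993 - 1593/4823 = 34428448/48196239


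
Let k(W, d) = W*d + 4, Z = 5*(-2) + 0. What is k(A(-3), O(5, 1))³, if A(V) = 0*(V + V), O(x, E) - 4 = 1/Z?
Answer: 64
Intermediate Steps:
Z = -10 (Z = -10 + 0 = -10)
O(x, E) = 39/10 (O(x, E) = 4 + 1/(-10) = 4 - ⅒ = 39/10)
A(V) = 0 (A(V) = 0*(2*V) = 0)
k(W, d) = 4 + W*d
k(A(-3), O(5, 1))³ = (4 + 0*(39/10))³ = (4 + 0)³ = 4³ = 64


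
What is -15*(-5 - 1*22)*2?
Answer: 810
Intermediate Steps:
-15*(-5 - 1*22)*2 = -15*(-5 - 22)*2 = -15*(-27)*2 = 405*2 = 810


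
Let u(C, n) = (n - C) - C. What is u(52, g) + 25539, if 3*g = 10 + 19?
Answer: 76334/3 ≈ 25445.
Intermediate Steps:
g = 29/3 (g = (10 + 19)/3 = (⅓)*29 = 29/3 ≈ 9.6667)
u(C, n) = n - 2*C
u(52, g) + 25539 = (29/3 - 2*52) + 25539 = (29/3 - 104) + 25539 = -283/3 + 25539 = 76334/3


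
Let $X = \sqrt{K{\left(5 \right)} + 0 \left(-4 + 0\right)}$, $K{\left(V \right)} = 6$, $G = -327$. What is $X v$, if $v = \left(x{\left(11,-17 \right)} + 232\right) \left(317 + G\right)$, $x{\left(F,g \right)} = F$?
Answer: $- 2430 \sqrt{6} \approx -5952.3$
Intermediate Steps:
$X = \sqrt{6}$ ($X = \sqrt{6 + 0 \left(-4 + 0\right)} = \sqrt{6 + 0 \left(-4\right)} = \sqrt{6 + 0} = \sqrt{6} \approx 2.4495$)
$v = -2430$ ($v = \left(11 + 232\right) \left(317 - 327\right) = 243 \left(-10\right) = -2430$)
$X v = \sqrt{6} \left(-2430\right) = - 2430 \sqrt{6}$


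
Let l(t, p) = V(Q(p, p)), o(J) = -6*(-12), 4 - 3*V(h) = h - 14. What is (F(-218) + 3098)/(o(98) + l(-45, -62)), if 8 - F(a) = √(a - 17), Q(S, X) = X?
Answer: 4659/148 - 3*I*√235/296 ≈ 31.48 - 0.15537*I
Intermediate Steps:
V(h) = 6 - h/3 (V(h) = 4/3 - (h - 14)/3 = 4/3 - (-14 + h)/3 = 4/3 + (14/3 - h/3) = 6 - h/3)
o(J) = 72
l(t, p) = 6 - p/3
F(a) = 8 - √(-17 + a) (F(a) = 8 - √(a - 17) = 8 - √(-17 + a))
(F(-218) + 3098)/(o(98) + l(-45, -62)) = ((8 - √(-17 - 218)) + 3098)/(72 + (6 - ⅓*(-62))) = ((8 - √(-235)) + 3098)/(72 + (6 + 62/3)) = ((8 - I*√235) + 3098)/(72 + 80/3) = ((8 - I*√235) + 3098)/(296/3) = (3106 - I*√235)*(3/296) = 4659/148 - 3*I*√235/296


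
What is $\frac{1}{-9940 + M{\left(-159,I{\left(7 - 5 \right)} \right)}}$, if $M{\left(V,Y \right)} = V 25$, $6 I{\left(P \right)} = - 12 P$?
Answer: $- \frac{1}{13915} \approx -7.1865 \cdot 10^{-5}$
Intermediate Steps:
$I{\left(P \right)} = - 2 P$ ($I{\left(P \right)} = \frac{\left(-12\right) P}{6} = - 2 P$)
$M{\left(V,Y \right)} = 25 V$
$\frac{1}{-9940 + M{\left(-159,I{\left(7 - 5 \right)} \right)}} = \frac{1}{-9940 + 25 \left(-159\right)} = \frac{1}{-9940 - 3975} = \frac{1}{-13915} = - \frac{1}{13915}$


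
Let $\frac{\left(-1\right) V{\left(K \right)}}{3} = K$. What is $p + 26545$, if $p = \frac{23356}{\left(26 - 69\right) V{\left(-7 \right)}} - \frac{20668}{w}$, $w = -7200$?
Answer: $\frac{14369622667}{541800} \approx 26522.0$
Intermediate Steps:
$V{\left(K \right)} = - 3 K$
$p = - \frac{12458333}{541800}$ ($p = \frac{23356}{\left(26 - 69\right) \left(\left(-3\right) \left(-7\right)\right)} - \frac{20668}{-7200} = \frac{23356}{\left(-43\right) 21} - - \frac{5167}{1800} = \frac{23356}{-903} + \frac{5167}{1800} = 23356 \left(- \frac{1}{903}\right) + \frac{5167}{1800} = - \frac{23356}{903} + \frac{5167}{1800} = - \frac{12458333}{541800} \approx -22.994$)
$p + 26545 = - \frac{12458333}{541800} + 26545 = \frac{14369622667}{541800}$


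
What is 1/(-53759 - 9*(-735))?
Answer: -1/47144 ≈ -2.1212e-5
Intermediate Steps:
1/(-53759 - 9*(-735)) = 1/(-53759 + 6615) = 1/(-47144) = -1/47144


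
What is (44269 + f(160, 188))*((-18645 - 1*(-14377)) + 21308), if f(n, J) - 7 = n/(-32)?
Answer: 754377840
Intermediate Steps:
f(n, J) = 7 - n/32 (f(n, J) = 7 + n/(-32) = 7 + n*(-1/32) = 7 - n/32)
(44269 + f(160, 188))*((-18645 - 1*(-14377)) + 21308) = (44269 + (7 - 1/32*160))*((-18645 - 1*(-14377)) + 21308) = (44269 + (7 - 5))*((-18645 + 14377) + 21308) = (44269 + 2)*(-4268 + 21308) = 44271*17040 = 754377840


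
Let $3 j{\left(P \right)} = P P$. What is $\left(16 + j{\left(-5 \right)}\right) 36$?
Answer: $876$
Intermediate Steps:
$j{\left(P \right)} = \frac{P^{2}}{3}$ ($j{\left(P \right)} = \frac{P P}{3} = \frac{P^{2}}{3}$)
$\left(16 + j{\left(-5 \right)}\right) 36 = \left(16 + \frac{\left(-5\right)^{2}}{3}\right) 36 = \left(16 + \frac{1}{3} \cdot 25\right) 36 = \left(16 + \frac{25}{3}\right) 36 = \frac{73}{3} \cdot 36 = 876$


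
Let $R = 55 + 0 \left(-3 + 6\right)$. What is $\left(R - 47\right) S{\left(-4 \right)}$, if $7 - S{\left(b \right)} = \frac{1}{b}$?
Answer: $58$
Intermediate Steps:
$S{\left(b \right)} = 7 - \frac{1}{b}$
$R = 55$ ($R = 55 + 0 \cdot 3 = 55 + 0 = 55$)
$\left(R - 47\right) S{\left(-4 \right)} = \left(55 - 47\right) \left(7 - \frac{1}{-4}\right) = 8 \left(7 - - \frac{1}{4}\right) = 8 \left(7 + \frac{1}{4}\right) = 8 \cdot \frac{29}{4} = 58$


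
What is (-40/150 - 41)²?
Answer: 383161/225 ≈ 1702.9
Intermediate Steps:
(-40/150 - 41)² = (-40*1/150 - 41)² = (-4/15 - 41)² = (-619/15)² = 383161/225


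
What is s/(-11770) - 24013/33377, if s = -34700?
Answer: 87554889/39284729 ≈ 2.2287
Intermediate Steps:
s/(-11770) - 24013/33377 = -34700/(-11770) - 24013/33377 = -34700*(-1/11770) - 24013*1/33377 = 3470/1177 - 24013/33377 = 87554889/39284729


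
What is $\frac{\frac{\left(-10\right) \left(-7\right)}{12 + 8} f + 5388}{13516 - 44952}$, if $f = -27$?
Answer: $- \frac{10587}{62872} \approx -0.16839$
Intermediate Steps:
$\frac{\frac{\left(-10\right) \left(-7\right)}{12 + 8} f + 5388}{13516 - 44952} = \frac{\frac{\left(-10\right) \left(-7\right)}{12 + 8} \left(-27\right) + 5388}{13516 - 44952} = \frac{\frac{70}{20} \left(-27\right) + 5388}{-31436} = \left(70 \cdot \frac{1}{20} \left(-27\right) + 5388\right) \left(- \frac{1}{31436}\right) = \left(\frac{7}{2} \left(-27\right) + 5388\right) \left(- \frac{1}{31436}\right) = \left(- \frac{189}{2} + 5388\right) \left(- \frac{1}{31436}\right) = \frac{10587}{2} \left(- \frac{1}{31436}\right) = - \frac{10587}{62872}$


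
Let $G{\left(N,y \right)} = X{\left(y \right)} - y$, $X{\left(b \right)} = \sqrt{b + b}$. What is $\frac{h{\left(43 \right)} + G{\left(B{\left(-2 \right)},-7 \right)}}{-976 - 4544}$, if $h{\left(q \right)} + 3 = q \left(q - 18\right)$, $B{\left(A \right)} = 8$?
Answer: $- \frac{1079}{5520} - \frac{i \sqrt{14}}{5520} \approx -0.19547 - 0.00067784 i$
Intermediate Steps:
$X{\left(b \right)} = \sqrt{2} \sqrt{b}$ ($X{\left(b \right)} = \sqrt{2 b} = \sqrt{2} \sqrt{b}$)
$h{\left(q \right)} = -3 + q \left(-18 + q\right)$ ($h{\left(q \right)} = -3 + q \left(q - 18\right) = -3 + q \left(-18 + q\right)$)
$G{\left(N,y \right)} = - y + \sqrt{2} \sqrt{y}$ ($G{\left(N,y \right)} = \sqrt{2} \sqrt{y} - y = - y + \sqrt{2} \sqrt{y}$)
$\frac{h{\left(43 \right)} + G{\left(B{\left(-2 \right)},-7 \right)}}{-976 - 4544} = \frac{\left(-3 + 43^{2} - 774\right) + \left(\left(-1\right) \left(-7\right) + \sqrt{2} \sqrt{-7}\right)}{-976 - 4544} = \frac{\left(-3 + 1849 - 774\right) + \left(7 + \sqrt{2} i \sqrt{7}\right)}{-5520} = \left(1072 + \left(7 + i \sqrt{14}\right)\right) \left(- \frac{1}{5520}\right) = \left(1079 + i \sqrt{14}\right) \left(- \frac{1}{5520}\right) = - \frac{1079}{5520} - \frac{i \sqrt{14}}{5520}$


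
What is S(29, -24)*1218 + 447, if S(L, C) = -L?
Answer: -34875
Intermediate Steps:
S(29, -24)*1218 + 447 = -1*29*1218 + 447 = -29*1218 + 447 = -35322 + 447 = -34875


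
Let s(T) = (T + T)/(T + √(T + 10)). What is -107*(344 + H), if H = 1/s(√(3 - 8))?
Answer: -73723/2 + 107*I*√5*√(10 + I*√5)/10 ≈ -36870.0 + 76.126*I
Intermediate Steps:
s(T) = 2*T/(T + √(10 + T)) (s(T) = (2*T)/(T + √(10 + T)) = 2*T/(T + √(10 + T)))
H = -I*√5*(√(10 + I*√5) + I*√5)/10 (H = 1/(2*√(3 - 8)/(√(3 - 8) + √(10 + √(3 - 8)))) = 1/(2*√(-5)/(√(-5) + √(10 + √(-5)))) = 1/(2*(I*√5)/(I*√5 + √(10 + I*√5))) = 1/(2*(I*√5)/(√(10 + I*√5) + I*√5)) = 1/(2*I*√5/(√(10 + I*√5) + I*√5)) = -I*√5*(√(10 + I*√5) + I*√5)/10 ≈ 0.57857 - 0.71146*I)
-107*(344 + H) = -107*(344 + (½ - I*√5*√(10 + I*√5)/10)) = -107*(689/2 - I*√5*√(10 + I*√5)/10) = -73723/2 + 107*I*√5*√(10 + I*√5)/10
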